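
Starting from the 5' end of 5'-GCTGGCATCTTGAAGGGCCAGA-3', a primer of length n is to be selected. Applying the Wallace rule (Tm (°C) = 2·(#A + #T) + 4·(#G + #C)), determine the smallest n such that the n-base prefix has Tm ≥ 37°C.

First 11 bases: GCTGGCATCTT → Tm = 34°C (< 37°C)
First 12 bases: GCTGGCATCTTG → Tm = 38°C (≥ 37°C)
Each additional base adds 2°C (A/T) or 4°C (G/C), so Tm is non-decreasing in n; n = 12 is the first length to reach 37°C.

n = 12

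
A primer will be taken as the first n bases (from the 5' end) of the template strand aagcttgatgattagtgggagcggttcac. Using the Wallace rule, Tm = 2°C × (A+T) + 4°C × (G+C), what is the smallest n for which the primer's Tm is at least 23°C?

n = 9

First 8 bases: AAGCTTGA → Tm = 22°C (< 23°C)
First 9 bases: AAGCTTGAT → Tm = 24°C (≥ 23°C)
Each additional base adds 2°C (A/T) or 4°C (G/C), so Tm is non-decreasing in n; n = 9 is the first length to reach 23°C.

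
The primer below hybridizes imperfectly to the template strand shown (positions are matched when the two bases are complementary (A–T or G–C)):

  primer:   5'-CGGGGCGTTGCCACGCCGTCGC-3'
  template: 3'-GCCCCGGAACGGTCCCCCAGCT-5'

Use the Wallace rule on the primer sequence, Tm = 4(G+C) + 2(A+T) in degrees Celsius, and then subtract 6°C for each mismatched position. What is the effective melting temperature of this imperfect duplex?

50°C

Primer base counts: A=1, T=3, G=9, C=9 → A+T=4, G+C=18
Perfect-match Tm = 2(4) + 4(18) = 8 + 72 = 80°C
Mismatches (positions where the bases are not complementary): 5 (at positions 7, 14, 16, 17, 22)
Effective Tm = 80 − 5×6 = 80 − 30 = 50°C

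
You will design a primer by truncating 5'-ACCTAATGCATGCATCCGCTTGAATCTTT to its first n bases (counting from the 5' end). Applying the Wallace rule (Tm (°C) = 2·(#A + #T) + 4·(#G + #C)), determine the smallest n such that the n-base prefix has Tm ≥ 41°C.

n = 15

First 14 bases: ACCTAATGCATGCA → Tm = 40°C (< 41°C)
First 15 bases: ACCTAATGCATGCAT → Tm = 42°C (≥ 41°C)
Since every base adds ≥2°C, Tm only increases with n, so the threshold is first crossed at n = 15.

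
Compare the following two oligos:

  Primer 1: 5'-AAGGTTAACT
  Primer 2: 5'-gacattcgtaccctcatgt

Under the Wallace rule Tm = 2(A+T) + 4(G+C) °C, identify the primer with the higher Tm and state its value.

Primer 2, 56°C

Primer 1: A+T=7, G+C=3 → Tm = 2(7)+4(3) = 26°C
Primer 2: A+T=10, G+C=9 → Tm = 2(10)+4(9) = 56°C
26°C vs 56°C → primer 2 is higher.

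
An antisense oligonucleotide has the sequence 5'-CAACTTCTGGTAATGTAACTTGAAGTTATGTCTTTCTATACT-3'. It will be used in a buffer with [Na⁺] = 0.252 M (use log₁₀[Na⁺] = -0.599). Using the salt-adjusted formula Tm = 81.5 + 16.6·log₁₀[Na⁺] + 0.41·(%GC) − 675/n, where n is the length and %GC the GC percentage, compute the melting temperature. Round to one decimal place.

68.2°C

Length n = 42. Scanning the sequence gives T=18, C=7, A=11, G=6.
G+C = 13, so %GC = 13/42 × 100 = 30.952%
Salt term: 16.6 × (-0.599) = -9.943
GC term: 0.41 × 30.952 = 12.69; length term: −675/42 = −16.071
Tm = 81.5 + (-9.943) + 12.69 − 16.071 = 68.176 → 68.2°C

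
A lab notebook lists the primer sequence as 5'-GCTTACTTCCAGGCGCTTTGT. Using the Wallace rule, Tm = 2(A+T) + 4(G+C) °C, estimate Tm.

64°C

Counting bases: A=2, T=8, C=6, G=5
AT pairs contribute 10, GC pairs contribute 11.
Tm = 2×10 + 4×11 = 64°C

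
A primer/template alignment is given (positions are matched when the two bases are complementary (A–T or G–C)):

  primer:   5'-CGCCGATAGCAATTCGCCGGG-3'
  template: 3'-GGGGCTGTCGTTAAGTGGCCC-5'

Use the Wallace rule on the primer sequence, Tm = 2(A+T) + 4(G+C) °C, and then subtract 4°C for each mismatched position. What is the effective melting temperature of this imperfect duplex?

Primer base counts: A=4, T=3, G=7, C=7 → A+T=7, G+C=14
Perfect-match Tm = 2(7) + 4(14) = 14 + 56 = 70°C
Mismatches (positions where the bases are not complementary): 3 (at positions 2, 7, 16)
Effective Tm = 70 − 3×4 = 70 − 12 = 58°C

58°C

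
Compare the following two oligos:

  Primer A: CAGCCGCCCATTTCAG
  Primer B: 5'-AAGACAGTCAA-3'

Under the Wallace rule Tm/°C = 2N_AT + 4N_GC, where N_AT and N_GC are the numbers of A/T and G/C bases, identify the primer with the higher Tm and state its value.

Primer A: A+T=6, G+C=10 → Tm = 2(6)+4(10) = 52°C
Primer B: A+T=7, G+C=4 → Tm = 2(7)+4(4) = 30°C
52°C vs 30°C → primer A is higher.

Primer A, 52°C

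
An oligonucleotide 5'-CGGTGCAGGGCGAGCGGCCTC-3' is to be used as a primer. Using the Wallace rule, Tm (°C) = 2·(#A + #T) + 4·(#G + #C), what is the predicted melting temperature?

76°C

G=10, C=7, A=2, T=2
A+T = 4, G+C = 17
Tm = 4·17 + 2·4 = 68 + 8 = 76°C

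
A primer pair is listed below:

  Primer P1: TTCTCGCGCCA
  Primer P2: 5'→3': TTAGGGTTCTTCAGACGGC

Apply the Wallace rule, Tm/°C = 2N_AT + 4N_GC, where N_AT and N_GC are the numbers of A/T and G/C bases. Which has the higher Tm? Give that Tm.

Primer P1: A+T=4, G+C=7 → Tm = 2(4)+4(7) = 36°C
Primer P2: A+T=9, G+C=10 → Tm = 2(9)+4(10) = 58°C
36°C vs 58°C → primer P2 is higher.

Primer P2, 58°C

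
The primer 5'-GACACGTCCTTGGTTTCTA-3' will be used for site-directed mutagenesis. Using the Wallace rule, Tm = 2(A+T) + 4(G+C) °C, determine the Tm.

G=4, A=3, C=5, T=7
AT pairs contribute 10, GC pairs contribute 9.
Tm = 2×10 + 4×9 = 56°C

56°C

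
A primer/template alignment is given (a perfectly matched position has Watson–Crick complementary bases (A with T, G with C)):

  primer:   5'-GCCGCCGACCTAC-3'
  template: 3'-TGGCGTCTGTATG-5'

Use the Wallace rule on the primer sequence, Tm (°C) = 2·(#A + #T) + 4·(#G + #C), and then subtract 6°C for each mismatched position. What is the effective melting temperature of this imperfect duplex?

Primer base counts: A=2, T=1, G=3, C=7 → A+T=3, G+C=10
Perfect-match Tm = 2(3) + 4(10) = 6 + 40 = 46°C
Mismatches (positions where the bases are not complementary): 3 (at positions 1, 6, 10)
Effective Tm = 46 − 3×6 = 46 − 18 = 28°C

28°C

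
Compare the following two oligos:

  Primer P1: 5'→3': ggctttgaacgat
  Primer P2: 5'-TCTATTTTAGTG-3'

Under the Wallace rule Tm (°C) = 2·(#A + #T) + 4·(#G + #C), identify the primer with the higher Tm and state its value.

Primer P1: A+T=7, G+C=6 → Tm = 2(7)+4(6) = 38°C
Primer P2: A+T=9, G+C=3 → Tm = 2(9)+4(3) = 30°C
38°C vs 30°C → primer P1 is higher.

Primer P1, 38°C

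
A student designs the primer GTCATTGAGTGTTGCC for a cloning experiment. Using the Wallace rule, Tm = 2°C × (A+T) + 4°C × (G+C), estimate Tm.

C=3, A=2, T=6, G=5
So N_AT = 8 and N_GC = 8.
Tm = 2×8 + 4×8 = 48°C

48°C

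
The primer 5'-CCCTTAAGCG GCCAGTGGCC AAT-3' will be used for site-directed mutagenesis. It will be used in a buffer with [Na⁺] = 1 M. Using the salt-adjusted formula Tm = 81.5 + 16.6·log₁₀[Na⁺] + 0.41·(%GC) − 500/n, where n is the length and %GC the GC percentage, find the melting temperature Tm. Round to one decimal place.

Length n = 23. Base counts: T=4, A=5, G=6, C=8
G+C = 14, so %GC = 14/23 × 100 = 60.87%
Salt term: 16.6 × (0) = 0
GC term: 0.41 × 60.87 = 24.957; length term: −500/23 = −21.739
Tm = 81.5 + (0) + 24.957 − 21.739 = 84.718 → 84.7°C

84.7°C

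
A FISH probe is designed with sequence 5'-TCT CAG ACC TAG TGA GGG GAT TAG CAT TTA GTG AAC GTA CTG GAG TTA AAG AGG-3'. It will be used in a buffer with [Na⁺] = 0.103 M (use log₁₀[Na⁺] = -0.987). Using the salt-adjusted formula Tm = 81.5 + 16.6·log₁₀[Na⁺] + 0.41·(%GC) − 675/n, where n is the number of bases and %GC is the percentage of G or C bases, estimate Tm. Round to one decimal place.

Length n = 54. Base counts: T=14, A=16, C=7, G=17
G+C = 24, so %GC = 24/54 × 100 = 44.444%
Salt term: 16.6 × (-0.987) = -16.384
GC term: 0.41 × 44.444 = 18.222; length term: −675/54 = −12.5
Tm = 81.5 + (-16.384) + 18.222 − 12.5 = 70.838 → 70.8°C

70.8°C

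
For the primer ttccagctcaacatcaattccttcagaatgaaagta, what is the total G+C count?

Counting bases: A=13, C=9, G=4, T=10
Total G or C: 4 + 9 = 13

13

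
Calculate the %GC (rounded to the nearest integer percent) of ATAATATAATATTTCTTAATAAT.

4%

G=0, T=11, C=1, A=11
G+C = 0 + 1 = 1 out of 23 bases
%GC = 1/23 × 100 = 4.348% ≈ 4%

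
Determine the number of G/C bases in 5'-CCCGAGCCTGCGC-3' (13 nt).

Counting bases: T=1, C=7, A=1, G=4
Total G or C: 4 + 7 = 11

11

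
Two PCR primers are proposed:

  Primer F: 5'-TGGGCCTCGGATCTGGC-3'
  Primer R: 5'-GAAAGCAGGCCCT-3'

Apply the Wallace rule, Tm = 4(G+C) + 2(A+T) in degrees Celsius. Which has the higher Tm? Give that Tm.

Primer F: A+T=5, G+C=12 → Tm = 2(5)+4(12) = 58°C
Primer R: A+T=5, G+C=8 → Tm = 2(5)+4(8) = 42°C
58°C vs 42°C → primer F is higher.

Primer F, 58°C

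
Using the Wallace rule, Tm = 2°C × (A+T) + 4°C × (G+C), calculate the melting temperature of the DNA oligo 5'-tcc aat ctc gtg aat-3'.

A=4, C=4, G=2, T=5
A+T = 9, G+C = 6
Tm = 2(9) + 4(6) = 18 + 24 = 42°C

42°C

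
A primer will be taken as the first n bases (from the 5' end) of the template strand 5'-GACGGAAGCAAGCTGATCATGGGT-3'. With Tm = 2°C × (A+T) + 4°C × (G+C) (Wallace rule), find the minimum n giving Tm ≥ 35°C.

First 11 bases: GACGGAAGCAA → Tm = 34°C (< 35°C)
First 12 bases: GACGGAAGCAAG → Tm = 38°C (≥ 35°C)
Each additional base adds 2°C (A/T) or 4°C (G/C), so Tm is non-decreasing in n; n = 12 is the first length to reach 35°C.

n = 12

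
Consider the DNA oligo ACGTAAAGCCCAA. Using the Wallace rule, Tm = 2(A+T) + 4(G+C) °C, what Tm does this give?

Scanning the sequence gives A=6, G=2, T=1, C=4.
A+T = 7, G+C = 6
Tm = 4·6 + 2·7 = 24 + 14 = 38°C

38°C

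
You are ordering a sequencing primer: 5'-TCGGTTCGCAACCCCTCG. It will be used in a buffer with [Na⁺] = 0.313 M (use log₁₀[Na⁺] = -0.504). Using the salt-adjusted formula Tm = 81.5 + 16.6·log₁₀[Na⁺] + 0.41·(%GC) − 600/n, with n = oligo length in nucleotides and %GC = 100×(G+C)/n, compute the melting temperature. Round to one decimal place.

Length n = 18. Counting bases: C=8, T=4, A=2, G=4
G+C = 12, so %GC = 12/18 × 100 = 66.667%
Salt term: 16.6 × (-0.504) = -8.366
GC term: 0.41 × 66.667 = 27.333; length term: −600/18 = −33.333
Tm = 81.5 + (-8.366) + 27.333 − 33.333 = 67.134 → 67.1°C

67.1°C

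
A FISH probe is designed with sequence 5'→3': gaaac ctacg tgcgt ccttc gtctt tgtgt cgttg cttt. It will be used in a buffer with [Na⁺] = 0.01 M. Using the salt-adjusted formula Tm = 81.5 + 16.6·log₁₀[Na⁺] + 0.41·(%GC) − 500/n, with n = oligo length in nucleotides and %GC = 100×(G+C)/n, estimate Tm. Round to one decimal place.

55.5°C

Length n = 39. Scanning the sequence gives G=9, C=10, A=4, T=16.
G+C = 19, so %GC = 19/39 × 100 = 48.718%
Salt term: 16.6 × (-2) = -33.2
GC term: 0.41 × 48.718 = 19.974; length term: −500/39 = −12.821
Tm = 81.5 + (-33.2) + 19.974 − 12.821 = 55.453 → 55.5°C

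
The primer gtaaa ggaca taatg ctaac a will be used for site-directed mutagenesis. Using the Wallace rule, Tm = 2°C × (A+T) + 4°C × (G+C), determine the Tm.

Counting bases: G=4, C=3, A=10, T=4
So N_AT = 14 and N_GC = 7.
Tm = 2×14 + 4×7 = 56°C

56°C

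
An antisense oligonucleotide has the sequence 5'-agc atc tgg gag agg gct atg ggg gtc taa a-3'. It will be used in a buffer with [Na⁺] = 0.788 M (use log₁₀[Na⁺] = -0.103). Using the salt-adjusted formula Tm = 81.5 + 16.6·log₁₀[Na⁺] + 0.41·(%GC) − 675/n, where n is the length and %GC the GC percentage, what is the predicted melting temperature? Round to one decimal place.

Length n = 31. Scanning the sequence gives G=13, A=8, C=4, T=6.
G+C = 17, so %GC = 17/31 × 100 = 54.839%
Salt term: 16.6 × (-0.103) = -1.71
GC term: 0.41 × 54.839 = 22.484; length term: −675/31 = −21.774
Tm = 81.5 + (-1.71) + 22.484 − 21.774 = 80.5 → 80.5°C

80.5°C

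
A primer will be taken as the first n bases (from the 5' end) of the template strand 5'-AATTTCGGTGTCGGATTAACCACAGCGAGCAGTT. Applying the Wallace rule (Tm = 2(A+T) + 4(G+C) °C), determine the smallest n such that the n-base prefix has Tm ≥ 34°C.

n = 12

First 11 bases: AATTTCGGTGT → Tm = 30°C (< 34°C)
First 12 bases: AATTTCGGTGTC → Tm = 34°C (≥ 34°C)
Since every base adds ≥2°C, Tm only increases with n, so the threshold is first crossed at n = 12.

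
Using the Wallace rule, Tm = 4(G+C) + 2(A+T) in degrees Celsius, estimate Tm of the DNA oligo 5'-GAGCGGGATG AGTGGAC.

56°C

Scanning the sequence gives G=9, T=2, C=2, A=4.
A+T = 6, G+C = 11
Tm = 2(6) + 4(11) = 12 + 44 = 56°C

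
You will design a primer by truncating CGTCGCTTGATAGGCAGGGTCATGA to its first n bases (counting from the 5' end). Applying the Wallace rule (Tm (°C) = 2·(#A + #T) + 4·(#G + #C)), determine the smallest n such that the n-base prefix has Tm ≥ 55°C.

First 17 bases: CGTCGCTTGATAGGCAG → Tm = 54°C (< 55°C)
First 18 bases: CGTCGCTTGATAGGCAGG → Tm = 58°C (≥ 55°C)
Since every base adds ≥2°C, Tm only increases with n, so the threshold is first crossed at n = 18.

n = 18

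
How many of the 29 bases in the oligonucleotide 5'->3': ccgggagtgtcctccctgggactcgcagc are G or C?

21

Scanning the sequence gives T=5, C=11, A=3, G=10.
G+C = 10 + 11 = 21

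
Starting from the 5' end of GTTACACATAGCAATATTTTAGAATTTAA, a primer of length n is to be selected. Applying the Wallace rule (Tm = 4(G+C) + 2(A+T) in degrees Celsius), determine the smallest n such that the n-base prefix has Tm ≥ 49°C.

n = 20

First 19 bases: GTTACACATAGCAATATTT → Tm = 48°C (< 49°C)
First 20 bases: GTTACACATAGCAATATTTT → Tm = 50°C (≥ 49°C)
Each additional base adds 2°C (A/T) or 4°C (G/C), so Tm is non-decreasing in n; n = 20 is the first length to reach 49°C.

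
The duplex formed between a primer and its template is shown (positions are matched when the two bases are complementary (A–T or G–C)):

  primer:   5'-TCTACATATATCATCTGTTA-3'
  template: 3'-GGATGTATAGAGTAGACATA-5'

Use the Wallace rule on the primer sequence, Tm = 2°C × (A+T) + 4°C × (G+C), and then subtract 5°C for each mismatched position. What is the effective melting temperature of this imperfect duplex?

30°C

Primer base counts: A=6, T=9, G=1, C=4 → A+T=15, G+C=5
Perfect-match Tm = 2(15) + 4(5) = 30 + 20 = 50°C
Mismatches (positions where the bases are not complementary): 4 (at positions 1, 10, 19, 20)
Effective Tm = 50 − 4×5 = 50 − 20 = 30°C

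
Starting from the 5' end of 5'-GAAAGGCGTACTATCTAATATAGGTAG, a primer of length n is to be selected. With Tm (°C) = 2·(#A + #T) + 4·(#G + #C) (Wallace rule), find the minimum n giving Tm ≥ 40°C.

n = 14

First 13 bases: GAAAGGCGTACTA → Tm = 38°C (< 40°C)
First 14 bases: GAAAGGCGTACTAT → Tm = 40°C (≥ 40°C)
Each additional base adds 2°C (A/T) or 4°C (G/C), so Tm is non-decreasing in n; n = 14 is the first length to reach 40°C.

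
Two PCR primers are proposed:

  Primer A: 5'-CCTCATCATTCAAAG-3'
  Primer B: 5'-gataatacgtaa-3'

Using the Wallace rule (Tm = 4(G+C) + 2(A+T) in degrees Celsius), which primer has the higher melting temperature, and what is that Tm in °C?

Primer A: A+T=9, G+C=6 → Tm = 2(9)+4(6) = 42°C
Primer B: A+T=9, G+C=3 → Tm = 2(9)+4(3) = 30°C
42°C vs 30°C → primer A is higher.

Primer A, 42°C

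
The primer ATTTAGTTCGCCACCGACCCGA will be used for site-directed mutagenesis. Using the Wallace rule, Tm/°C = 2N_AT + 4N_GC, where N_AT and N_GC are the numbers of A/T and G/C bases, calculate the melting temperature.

68°C

Counting bases: T=5, C=8, A=5, G=4
A+T = 10, G+C = 12
Tm = 4·12 + 2·10 = 48 + 20 = 68°C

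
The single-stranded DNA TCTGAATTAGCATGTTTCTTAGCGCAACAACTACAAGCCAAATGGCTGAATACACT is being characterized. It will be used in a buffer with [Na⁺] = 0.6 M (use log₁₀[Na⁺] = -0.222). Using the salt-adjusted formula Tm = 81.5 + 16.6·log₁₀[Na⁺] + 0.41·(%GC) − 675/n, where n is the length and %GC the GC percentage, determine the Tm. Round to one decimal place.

81.9°C

Length n = 56. Counting bases: T=15, C=13, A=19, G=9
G+C = 22, so %GC = 22/56 × 100 = 39.286%
Salt term: 16.6 × (-0.222) = -3.685
GC term: 0.41 × 39.286 = 16.107; length term: −675/56 = −12.054
Tm = 81.5 + (-3.685) + 16.107 − 12.054 = 81.868 → 81.9°C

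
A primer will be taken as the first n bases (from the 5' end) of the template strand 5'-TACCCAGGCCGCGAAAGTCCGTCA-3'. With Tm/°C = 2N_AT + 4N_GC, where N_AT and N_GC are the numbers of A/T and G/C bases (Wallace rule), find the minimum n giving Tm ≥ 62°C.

First 18 bases: TACCCAGGCCGCGAAAGT → Tm = 58°C (< 62°C)
First 19 bases: TACCCAGGCCGCGAAAGTC → Tm = 62°C (≥ 62°C)
Each additional base adds 2°C (A/T) or 4°C (G/C), so Tm is non-decreasing in n; n = 19 is the first length to reach 62°C.

n = 19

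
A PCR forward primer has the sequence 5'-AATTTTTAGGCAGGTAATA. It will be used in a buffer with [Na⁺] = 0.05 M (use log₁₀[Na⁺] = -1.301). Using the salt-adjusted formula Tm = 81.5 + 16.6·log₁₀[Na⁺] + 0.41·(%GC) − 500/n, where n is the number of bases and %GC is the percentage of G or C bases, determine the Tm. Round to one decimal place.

Length n = 19. Counting bases: G=4, C=1, T=7, A=7
G+C = 5, so %GC = 5/19 × 100 = 26.316%
Salt term: 16.6 × (-1.301) = -21.597
GC term: 0.41 × 26.316 = 10.79; length term: −500/19 = −26.316
Tm = 81.5 + (-21.597) + 10.79 − 26.316 = 44.377 → 44.4°C

44.4°C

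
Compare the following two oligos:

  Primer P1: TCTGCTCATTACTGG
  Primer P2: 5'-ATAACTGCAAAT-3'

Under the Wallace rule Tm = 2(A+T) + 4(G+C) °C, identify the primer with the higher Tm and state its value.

Primer P1, 44°C

Primer P1: A+T=8, G+C=7 → Tm = 2(8)+4(7) = 44°C
Primer P2: A+T=9, G+C=3 → Tm = 2(9)+4(3) = 30°C
44°C vs 30°C → primer P1 is higher.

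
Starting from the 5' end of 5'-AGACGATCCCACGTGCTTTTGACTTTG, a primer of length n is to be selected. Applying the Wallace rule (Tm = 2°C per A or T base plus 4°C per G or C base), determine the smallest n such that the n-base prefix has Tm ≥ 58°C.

First 18 bases: AGACGATCCCACGTGCTT → Tm = 56°C (< 58°C)
First 19 bases: AGACGATCCCACGTGCTTT → Tm = 58°C (≥ 58°C)
Each additional base adds 2°C (A/T) or 4°C (G/C), so Tm is non-decreasing in n; n = 19 is the first length to reach 58°C.

n = 19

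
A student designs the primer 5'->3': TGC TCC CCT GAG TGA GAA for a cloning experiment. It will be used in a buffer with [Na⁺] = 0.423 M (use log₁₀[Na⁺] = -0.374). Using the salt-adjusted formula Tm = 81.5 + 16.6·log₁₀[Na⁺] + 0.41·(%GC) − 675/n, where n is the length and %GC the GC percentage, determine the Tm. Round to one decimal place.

Length n = 18. Base counts: A=4, T=4, C=5, G=5
G+C = 10, so %GC = 10/18 × 100 = 55.556%
Salt term: 16.6 × (-0.374) = -6.208
GC term: 0.41 × 55.556 = 22.778; length term: −675/18 = −37.5
Tm = 81.5 + (-6.208) + 22.778 − 37.5 = 60.57 → 60.6°C

60.6°C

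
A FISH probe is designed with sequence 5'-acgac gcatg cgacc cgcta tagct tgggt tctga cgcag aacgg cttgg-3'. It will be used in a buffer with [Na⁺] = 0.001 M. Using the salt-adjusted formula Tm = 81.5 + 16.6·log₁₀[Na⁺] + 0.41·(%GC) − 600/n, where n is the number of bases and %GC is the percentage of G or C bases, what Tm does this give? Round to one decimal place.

Length n = 50. G=16, C=14, T=10, A=10
G+C = 30, so %GC = 30/50 × 100 = 60%
Salt term: 16.6 × (-3) = -49.8
GC term: 0.41 × 60 = 24.6; length term: −600/50 = −12
Tm = 81.5 + (-49.8) + 24.6 − 12 = 44.3 → 44.3°C

44.3°C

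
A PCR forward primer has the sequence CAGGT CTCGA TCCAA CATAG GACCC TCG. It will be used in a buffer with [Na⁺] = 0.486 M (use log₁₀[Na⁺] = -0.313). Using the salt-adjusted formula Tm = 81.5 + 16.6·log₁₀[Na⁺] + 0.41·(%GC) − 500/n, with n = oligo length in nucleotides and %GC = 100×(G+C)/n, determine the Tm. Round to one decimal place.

Length n = 28. A=7, C=10, T=5, G=6
G+C = 16, so %GC = 16/28 × 100 = 57.143%
Salt term: 16.6 × (-0.313) = -5.196
GC term: 0.41 × 57.143 = 23.429; length term: −500/28 = −17.857
Tm = 81.5 + (-5.196) + 23.429 − 17.857 = 81.876 → 81.9°C

81.9°C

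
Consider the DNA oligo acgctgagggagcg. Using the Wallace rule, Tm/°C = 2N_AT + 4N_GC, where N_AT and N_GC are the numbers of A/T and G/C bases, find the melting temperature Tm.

C=3, G=7, T=1, A=3
So N_AT = 4 and N_GC = 10.
Tm = 2×4 + 4×10 = 48°C

48°C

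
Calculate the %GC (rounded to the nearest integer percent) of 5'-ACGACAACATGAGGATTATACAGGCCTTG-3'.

45%

Scanning the sequence gives A=10, C=6, T=6, G=7.
G+C = 7 + 6 = 13 out of 29 bases
%GC = 13/29 × 100 = 44.83% ≈ 45%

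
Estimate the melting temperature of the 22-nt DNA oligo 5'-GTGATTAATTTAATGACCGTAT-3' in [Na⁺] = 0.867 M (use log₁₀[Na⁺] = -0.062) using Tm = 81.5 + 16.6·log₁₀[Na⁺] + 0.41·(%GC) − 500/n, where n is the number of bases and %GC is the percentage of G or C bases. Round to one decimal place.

68.9°C

Length n = 22. Scanning the sequence gives C=2, A=7, G=4, T=9.
G+C = 6, so %GC = 6/22 × 100 = 27.273%
Salt term: 16.6 × (-0.062) = -1.029
GC term: 0.41 × 27.273 = 11.182; length term: −500/22 = −22.727
Tm = 81.5 + (-1.029) + 11.182 − 22.727 = 68.926 → 68.9°C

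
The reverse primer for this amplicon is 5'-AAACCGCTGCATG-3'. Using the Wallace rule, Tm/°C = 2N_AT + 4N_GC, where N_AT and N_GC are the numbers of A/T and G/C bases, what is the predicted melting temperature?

40°C

Base counts: A=4, G=3, C=4, T=2
So N_AT = 6 and N_GC = 7.
Tm = 2×6 + 4×7 = 40°C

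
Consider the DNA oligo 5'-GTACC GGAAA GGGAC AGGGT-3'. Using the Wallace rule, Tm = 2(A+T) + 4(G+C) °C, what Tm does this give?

64°C

Counting bases: G=9, T=2, C=3, A=6
AT pairs contribute 8, GC pairs contribute 12.
Tm = 2×8 + 4×12 = 64°C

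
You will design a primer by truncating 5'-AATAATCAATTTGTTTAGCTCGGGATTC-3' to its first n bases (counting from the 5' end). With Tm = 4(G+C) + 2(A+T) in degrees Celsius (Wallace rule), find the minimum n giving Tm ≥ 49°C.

First 20 bases: AATAATCAATTTGTTTAGCT → Tm = 48°C (< 49°C)
First 21 bases: AATAATCAATTTGTTTAGCTC → Tm = 52°C (≥ 49°C)
Each additional base adds 2°C (A/T) or 4°C (G/C), so Tm is non-decreasing in n; n = 21 is the first length to reach 49°C.

n = 21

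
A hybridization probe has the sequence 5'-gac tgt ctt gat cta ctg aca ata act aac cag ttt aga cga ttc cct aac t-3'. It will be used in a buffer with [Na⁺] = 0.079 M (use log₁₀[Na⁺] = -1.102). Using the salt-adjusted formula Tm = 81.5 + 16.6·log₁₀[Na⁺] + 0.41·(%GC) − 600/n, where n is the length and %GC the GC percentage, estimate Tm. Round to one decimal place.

67.4°C

Length n = 52. Scanning the sequence gives C=13, G=7, A=16, T=16.
G+C = 20, so %GC = 20/52 × 100 = 38.462%
Salt term: 16.6 × (-1.102) = -18.293
GC term: 0.41 × 38.462 = 15.769; length term: −600/52 = −11.538
Tm = 81.5 + (-18.293) + 15.769 − 11.538 = 67.438 → 67.4°C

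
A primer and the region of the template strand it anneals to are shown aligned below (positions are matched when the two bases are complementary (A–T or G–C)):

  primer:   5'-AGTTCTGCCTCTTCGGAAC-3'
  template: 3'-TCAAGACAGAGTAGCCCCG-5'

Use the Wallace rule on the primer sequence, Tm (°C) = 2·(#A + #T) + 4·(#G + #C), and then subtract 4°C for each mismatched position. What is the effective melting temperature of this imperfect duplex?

Primer base counts: A=3, T=6, G=4, C=6 → A+T=9, G+C=10
Perfect-match Tm = 2(9) + 4(10) = 18 + 40 = 58°C
Mismatches (positions where the bases are not complementary): 4 (at positions 8, 12, 17, 18)
Effective Tm = 58 − 4×4 = 58 − 16 = 42°C

42°C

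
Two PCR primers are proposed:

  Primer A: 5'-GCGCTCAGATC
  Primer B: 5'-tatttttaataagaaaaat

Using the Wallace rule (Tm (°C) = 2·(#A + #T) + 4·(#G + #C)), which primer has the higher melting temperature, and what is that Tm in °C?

Primer B, 40°C

Primer A: A+T=4, G+C=7 → Tm = 2(4)+4(7) = 36°C
Primer B: A+T=18, G+C=1 → Tm = 2(18)+4(1) = 40°C
36°C vs 40°C → primer B is higher.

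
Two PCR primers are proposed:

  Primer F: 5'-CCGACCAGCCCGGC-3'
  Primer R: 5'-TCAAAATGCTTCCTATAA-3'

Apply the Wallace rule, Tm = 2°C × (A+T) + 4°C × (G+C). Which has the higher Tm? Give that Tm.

Primer F, 52°C

Primer F: A+T=2, G+C=12 → Tm = 2(2)+4(12) = 52°C
Primer R: A+T=13, G+C=5 → Tm = 2(13)+4(5) = 46°C
52°C vs 46°C → primer F is higher.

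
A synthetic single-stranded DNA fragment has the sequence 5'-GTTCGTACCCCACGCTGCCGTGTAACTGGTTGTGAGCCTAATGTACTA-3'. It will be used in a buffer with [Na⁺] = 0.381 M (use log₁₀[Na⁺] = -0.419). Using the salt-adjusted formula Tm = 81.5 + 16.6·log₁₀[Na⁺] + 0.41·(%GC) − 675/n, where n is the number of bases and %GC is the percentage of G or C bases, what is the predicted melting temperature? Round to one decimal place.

81.8°C

Length n = 48. Base counts: T=14, C=13, A=9, G=12
G+C = 25, so %GC = 25/48 × 100 = 52.083%
Salt term: 16.6 × (-0.419) = -6.955
GC term: 0.41 × 52.083 = 21.354; length term: −675/48 = −14.062
Tm = 81.5 + (-6.955) + 21.354 − 14.062 = 81.837 → 81.8°C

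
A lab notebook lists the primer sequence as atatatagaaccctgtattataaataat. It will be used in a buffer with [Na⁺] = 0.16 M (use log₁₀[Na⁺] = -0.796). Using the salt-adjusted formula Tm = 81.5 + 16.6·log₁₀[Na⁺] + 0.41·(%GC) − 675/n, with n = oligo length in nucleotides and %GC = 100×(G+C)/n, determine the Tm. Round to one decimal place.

51.5°C

Length n = 28. Base counts: A=13, G=2, C=3, T=10
G+C = 5, so %GC = 5/28 × 100 = 17.857%
Salt term: 16.6 × (-0.796) = -13.214
GC term: 0.41 × 17.857 = 7.321; length term: −675/28 = −24.107
Tm = 81.5 + (-13.214) + 7.321 − 24.107 = 51.5 → 51.5°C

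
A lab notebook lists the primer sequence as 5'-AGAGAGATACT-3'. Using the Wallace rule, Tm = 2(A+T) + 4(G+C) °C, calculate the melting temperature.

30°C

Scanning the sequence gives G=3, A=5, C=1, T=2.
So N_AT = 7 and N_GC = 4.
Tm = 2(7) + 4(4) = 14 + 16 = 30°C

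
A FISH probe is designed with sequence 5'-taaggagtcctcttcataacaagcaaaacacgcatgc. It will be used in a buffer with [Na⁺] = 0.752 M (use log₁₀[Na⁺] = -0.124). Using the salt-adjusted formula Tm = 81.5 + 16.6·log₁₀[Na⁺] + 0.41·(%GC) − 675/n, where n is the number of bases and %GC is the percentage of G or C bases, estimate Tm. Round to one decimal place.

Length n = 37. G=6, C=10, A=14, T=7
G+C = 16, so %GC = 16/37 × 100 = 43.243%
Salt term: 16.6 × (-0.124) = -2.058
GC term: 0.41 × 43.243 = 17.73; length term: −675/37 = −18.243
Tm = 81.5 + (-2.058) + 17.73 − 18.243 = 78.929 → 78.9°C

78.9°C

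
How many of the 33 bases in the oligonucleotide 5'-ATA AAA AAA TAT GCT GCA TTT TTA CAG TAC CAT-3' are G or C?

C=5, G=3, A=14, T=11
Total G or C: 3 + 5 = 8

8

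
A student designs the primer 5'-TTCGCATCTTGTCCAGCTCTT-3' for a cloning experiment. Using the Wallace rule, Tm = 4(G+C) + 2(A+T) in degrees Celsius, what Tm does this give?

Base counts: A=2, T=9, G=3, C=7
AT pairs contribute 11, GC pairs contribute 10.
Tm = 4·10 + 2·11 = 40 + 22 = 62°C

62°C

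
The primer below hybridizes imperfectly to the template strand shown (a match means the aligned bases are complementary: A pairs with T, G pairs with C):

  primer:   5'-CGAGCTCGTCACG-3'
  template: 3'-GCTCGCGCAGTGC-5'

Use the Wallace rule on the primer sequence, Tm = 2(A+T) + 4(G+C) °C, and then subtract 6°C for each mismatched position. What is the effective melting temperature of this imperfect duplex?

38°C

Primer base counts: A=2, T=2, G=4, C=5 → A+T=4, G+C=9
Perfect-match Tm = 2(4) + 4(9) = 8 + 36 = 44°C
Mismatches (positions where the bases are not complementary): 1 (at position 6)
Effective Tm = 44 − 1×6 = 44 − 6 = 38°C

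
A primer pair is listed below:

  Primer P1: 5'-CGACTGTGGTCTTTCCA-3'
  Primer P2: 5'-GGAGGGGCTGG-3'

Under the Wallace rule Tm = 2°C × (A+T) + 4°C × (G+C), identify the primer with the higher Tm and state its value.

Primer P1, 52°C

Primer P1: A+T=8, G+C=9 → Tm = 2(8)+4(9) = 52°C
Primer P2: A+T=2, G+C=9 → Tm = 2(2)+4(9) = 40°C
52°C vs 40°C → primer P1 is higher.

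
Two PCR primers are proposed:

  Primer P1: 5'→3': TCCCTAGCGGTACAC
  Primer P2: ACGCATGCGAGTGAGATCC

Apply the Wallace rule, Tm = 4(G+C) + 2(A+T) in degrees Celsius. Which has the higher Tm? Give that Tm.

Primer P1: A+T=6, G+C=9 → Tm = 2(6)+4(9) = 48°C
Primer P2: A+T=8, G+C=11 → Tm = 2(8)+4(11) = 60°C
48°C vs 60°C → primer P2 is higher.

Primer P2, 60°C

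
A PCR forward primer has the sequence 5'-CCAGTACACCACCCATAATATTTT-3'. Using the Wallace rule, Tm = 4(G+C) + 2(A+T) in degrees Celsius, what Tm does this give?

C=8, A=8, T=7, G=1
A+T = 15, G+C = 9
Tm = 2×15 + 4×9 = 66°C

66°C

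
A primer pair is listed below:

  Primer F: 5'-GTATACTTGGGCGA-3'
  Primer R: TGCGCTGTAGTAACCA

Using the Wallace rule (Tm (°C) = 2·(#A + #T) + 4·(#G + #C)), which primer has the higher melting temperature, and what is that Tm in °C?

Primer F: A+T=7, G+C=7 → Tm = 2(7)+4(7) = 42°C
Primer R: A+T=8, G+C=8 → Tm = 2(8)+4(8) = 48°C
42°C vs 48°C → primer R is higher.

Primer R, 48°C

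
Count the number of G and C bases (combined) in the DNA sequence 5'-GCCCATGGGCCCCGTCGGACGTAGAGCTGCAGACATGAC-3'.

A=8, C=13, G=13, T=5
Total G or C: 13 + 13 = 26

26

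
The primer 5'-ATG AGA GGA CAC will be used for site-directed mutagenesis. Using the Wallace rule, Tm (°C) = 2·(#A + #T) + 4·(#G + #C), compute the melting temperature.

Scanning the sequence gives G=4, T=1, C=2, A=5.
So N_AT = 6 and N_GC = 6.
Tm = 2(6) + 4(6) = 12 + 24 = 36°C

36°C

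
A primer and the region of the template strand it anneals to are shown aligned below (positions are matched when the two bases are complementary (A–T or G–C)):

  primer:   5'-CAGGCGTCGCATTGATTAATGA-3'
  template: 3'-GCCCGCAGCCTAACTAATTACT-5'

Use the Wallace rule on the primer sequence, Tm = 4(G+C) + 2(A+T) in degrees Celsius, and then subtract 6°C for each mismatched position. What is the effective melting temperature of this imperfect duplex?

Primer base counts: A=6, T=6, G=6, C=4 → A+T=12, G+C=10
Perfect-match Tm = 2(12) + 4(10) = 24 + 40 = 64°C
Mismatches (positions where the bases are not complementary): 2 (at positions 2, 10)
Effective Tm = 64 − 2×6 = 64 − 12 = 52°C

52°C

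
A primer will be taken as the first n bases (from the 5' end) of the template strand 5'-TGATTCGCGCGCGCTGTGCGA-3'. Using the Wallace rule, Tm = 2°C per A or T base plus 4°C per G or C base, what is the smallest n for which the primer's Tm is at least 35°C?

First 10 bases: TGATTCGCGC → Tm = 32°C (< 35°C)
First 11 bases: TGATTCGCGCG → Tm = 36°C (≥ 35°C)
Since every base adds ≥2°C, Tm only increases with n, so the threshold is first crossed at n = 11.

n = 11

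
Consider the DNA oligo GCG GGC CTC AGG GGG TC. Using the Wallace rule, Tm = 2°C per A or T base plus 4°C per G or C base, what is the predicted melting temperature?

62°C

Scanning the sequence gives T=2, C=5, A=1, G=9.
So N_AT = 3 and N_GC = 14.
Tm = 4·14 + 2·3 = 56 + 6 = 62°C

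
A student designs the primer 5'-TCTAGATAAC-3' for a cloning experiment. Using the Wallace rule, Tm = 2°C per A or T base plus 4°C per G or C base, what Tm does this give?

26°C

Counting bases: G=1, C=2, A=4, T=3
AT pairs contribute 7, GC pairs contribute 3.
Tm = 2(7) + 4(3) = 14 + 12 = 26°C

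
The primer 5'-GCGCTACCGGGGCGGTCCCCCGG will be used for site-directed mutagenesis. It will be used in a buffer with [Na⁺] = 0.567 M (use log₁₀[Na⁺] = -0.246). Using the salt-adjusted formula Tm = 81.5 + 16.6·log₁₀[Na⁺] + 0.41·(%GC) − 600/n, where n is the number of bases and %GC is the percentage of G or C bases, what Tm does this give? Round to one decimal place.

87.0°C

Length n = 23. Counting bases: G=10, A=1, C=10, T=2
G+C = 20, so %GC = 20/23 × 100 = 86.957%
Salt term: 16.6 × (-0.246) = -4.084
GC term: 0.41 × 86.957 = 35.652; length term: −600/23 = −26.087
Tm = 81.5 + (-4.084) + 35.652 − 26.087 = 86.981 → 87.0°C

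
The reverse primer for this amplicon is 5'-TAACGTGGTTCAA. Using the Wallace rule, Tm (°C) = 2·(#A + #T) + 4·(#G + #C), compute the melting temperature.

36°C

A=4, T=4, C=2, G=3
So N_AT = 8 and N_GC = 5.
Tm = 2(8) + 4(5) = 16 + 20 = 36°C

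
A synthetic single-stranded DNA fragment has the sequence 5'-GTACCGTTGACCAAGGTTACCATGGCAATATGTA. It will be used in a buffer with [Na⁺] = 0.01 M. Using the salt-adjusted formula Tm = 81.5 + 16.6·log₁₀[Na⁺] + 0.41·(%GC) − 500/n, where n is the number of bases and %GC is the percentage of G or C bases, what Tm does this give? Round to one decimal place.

51.7°C

Length n = 34. Base counts: T=9, G=8, C=7, A=10
G+C = 15, so %GC = 15/34 × 100 = 44.118%
Salt term: 16.6 × (-2) = -33.2
GC term: 0.41 × 44.118 = 18.088; length term: −500/34 = −14.706
Tm = 81.5 + (-33.2) + 18.088 − 14.706 = 51.682 → 51.7°C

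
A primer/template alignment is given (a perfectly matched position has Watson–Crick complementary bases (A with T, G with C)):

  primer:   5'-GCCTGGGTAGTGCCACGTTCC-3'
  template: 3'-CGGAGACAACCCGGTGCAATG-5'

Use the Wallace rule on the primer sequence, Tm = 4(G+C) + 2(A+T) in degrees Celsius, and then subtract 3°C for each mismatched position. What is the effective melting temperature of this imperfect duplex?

55°C

Primer base counts: A=2, T=5, G=7, C=7 → A+T=7, G+C=14
Perfect-match Tm = 2(7) + 4(14) = 14 + 56 = 70°C
Mismatches (positions where the bases are not complementary): 5 (at positions 5, 6, 9, 11, 20)
Effective Tm = 70 − 5×3 = 70 − 15 = 55°C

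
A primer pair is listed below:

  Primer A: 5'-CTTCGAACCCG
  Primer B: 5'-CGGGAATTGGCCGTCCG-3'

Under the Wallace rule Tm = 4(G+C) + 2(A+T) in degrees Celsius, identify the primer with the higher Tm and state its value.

Primer A: A+T=4, G+C=7 → Tm = 2(4)+4(7) = 36°C
Primer B: A+T=5, G+C=12 → Tm = 2(5)+4(12) = 58°C
36°C vs 58°C → primer B is higher.

Primer B, 58°C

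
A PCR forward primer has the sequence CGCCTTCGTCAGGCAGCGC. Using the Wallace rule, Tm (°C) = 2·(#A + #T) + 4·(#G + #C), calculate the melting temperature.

Base counts: A=2, G=6, T=3, C=8
A+T = 5, G+C = 14
Tm = 4·14 + 2·5 = 56 + 10 = 66°C

66°C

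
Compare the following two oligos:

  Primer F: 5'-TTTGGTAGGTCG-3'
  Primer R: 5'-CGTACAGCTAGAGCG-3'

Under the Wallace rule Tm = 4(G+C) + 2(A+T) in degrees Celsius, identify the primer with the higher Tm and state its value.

Primer F: A+T=6, G+C=6 → Tm = 2(6)+4(6) = 36°C
Primer R: A+T=6, G+C=9 → Tm = 2(6)+4(9) = 48°C
36°C vs 48°C → primer R is higher.

Primer R, 48°C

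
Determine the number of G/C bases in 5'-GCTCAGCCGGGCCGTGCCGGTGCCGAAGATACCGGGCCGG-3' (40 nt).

31

Counting bases: G=17, C=14, T=4, A=5
G+C = 17 + 14 = 31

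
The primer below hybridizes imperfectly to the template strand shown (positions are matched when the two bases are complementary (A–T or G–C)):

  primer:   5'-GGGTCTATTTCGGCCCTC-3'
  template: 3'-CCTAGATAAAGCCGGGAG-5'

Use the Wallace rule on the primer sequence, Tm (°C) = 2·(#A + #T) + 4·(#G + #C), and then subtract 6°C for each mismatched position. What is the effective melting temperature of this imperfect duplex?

Primer base counts: A=1, T=6, G=5, C=6 → A+T=7, G+C=11
Perfect-match Tm = 2(7) + 4(11) = 14 + 44 = 58°C
Mismatches (positions where the bases are not complementary): 1 (at position 3)
Effective Tm = 58 − 1×6 = 58 − 6 = 52°C

52°C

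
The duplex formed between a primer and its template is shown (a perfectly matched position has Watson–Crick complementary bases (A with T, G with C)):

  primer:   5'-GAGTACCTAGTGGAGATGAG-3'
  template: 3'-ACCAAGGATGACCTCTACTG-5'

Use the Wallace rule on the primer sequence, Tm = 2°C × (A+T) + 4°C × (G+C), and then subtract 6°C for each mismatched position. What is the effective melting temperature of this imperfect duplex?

Primer base counts: A=6, T=4, G=8, C=2 → A+T=10, G+C=10
Perfect-match Tm = 2(10) + 4(10) = 20 + 40 = 60°C
Mismatches (positions where the bases are not complementary): 5 (at positions 1, 2, 5, 10, 20)
Effective Tm = 60 − 5×6 = 60 − 30 = 30°C

30°C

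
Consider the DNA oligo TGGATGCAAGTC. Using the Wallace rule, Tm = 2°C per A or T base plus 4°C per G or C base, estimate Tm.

36°C

Scanning the sequence gives G=4, T=3, C=2, A=3.
AT pairs contribute 6, GC pairs contribute 6.
Tm = 4·6 + 2·6 = 24 + 12 = 36°C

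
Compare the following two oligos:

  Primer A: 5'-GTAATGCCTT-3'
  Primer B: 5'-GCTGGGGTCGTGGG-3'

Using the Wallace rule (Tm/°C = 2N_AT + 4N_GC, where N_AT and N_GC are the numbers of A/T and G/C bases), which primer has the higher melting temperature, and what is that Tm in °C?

Primer B, 50°C

Primer A: A+T=6, G+C=4 → Tm = 2(6)+4(4) = 28°C
Primer B: A+T=3, G+C=11 → Tm = 2(3)+4(11) = 50°C
28°C vs 50°C → primer B is higher.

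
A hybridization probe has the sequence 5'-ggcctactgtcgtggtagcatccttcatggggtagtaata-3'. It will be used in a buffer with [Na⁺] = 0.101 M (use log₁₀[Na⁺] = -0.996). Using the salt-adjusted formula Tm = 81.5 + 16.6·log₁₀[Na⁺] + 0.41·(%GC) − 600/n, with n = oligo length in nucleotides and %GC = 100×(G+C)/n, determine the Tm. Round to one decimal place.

Length n = 40. Scanning the sequence gives A=8, T=12, G=12, C=8.
G+C = 20, so %GC = 20/40 × 100 = 50%
Salt term: 16.6 × (-0.996) = -16.534
GC term: 0.41 × 50 = 20.5; length term: −600/40 = −15
Tm = 81.5 + (-16.534) + 20.5 − 15 = 70.466 → 70.5°C

70.5°C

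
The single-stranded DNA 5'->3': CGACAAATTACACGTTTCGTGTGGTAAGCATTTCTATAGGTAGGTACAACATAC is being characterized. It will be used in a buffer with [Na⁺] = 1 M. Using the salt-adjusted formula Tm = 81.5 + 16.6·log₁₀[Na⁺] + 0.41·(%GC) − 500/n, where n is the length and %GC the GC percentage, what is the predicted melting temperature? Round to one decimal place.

88.2°C

Length n = 54. G=11, T=16, A=17, C=10
G+C = 21, so %GC = 21/54 × 100 = 38.889%
Salt term: 16.6 × (0) = 0
GC term: 0.41 × 38.889 = 15.944; length term: −500/54 = −9.259
Tm = 81.5 + (0) + 15.944 − 9.259 = 88.185 → 88.2°C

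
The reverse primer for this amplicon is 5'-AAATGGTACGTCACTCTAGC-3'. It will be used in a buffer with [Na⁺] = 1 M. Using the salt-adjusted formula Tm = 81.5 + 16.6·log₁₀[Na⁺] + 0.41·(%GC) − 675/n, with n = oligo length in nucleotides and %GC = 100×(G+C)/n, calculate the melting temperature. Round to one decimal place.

66.2°C

Length n = 20. Counting bases: T=5, G=4, A=6, C=5
G+C = 9, so %GC = 9/20 × 100 = 45%
Salt term: 16.6 × (0) = 0
GC term: 0.41 × 45 = 18.45; length term: −675/20 = −33.75
Tm = 81.5 + (0) + 18.45 − 33.75 = 66.2 → 66.2°C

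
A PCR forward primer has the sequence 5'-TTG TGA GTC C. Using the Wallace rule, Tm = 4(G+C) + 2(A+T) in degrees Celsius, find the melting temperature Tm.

30°C

Base counts: T=4, C=2, G=3, A=1
AT pairs contribute 5, GC pairs contribute 5.
Tm = 2(5) + 4(5) = 10 + 20 = 30°C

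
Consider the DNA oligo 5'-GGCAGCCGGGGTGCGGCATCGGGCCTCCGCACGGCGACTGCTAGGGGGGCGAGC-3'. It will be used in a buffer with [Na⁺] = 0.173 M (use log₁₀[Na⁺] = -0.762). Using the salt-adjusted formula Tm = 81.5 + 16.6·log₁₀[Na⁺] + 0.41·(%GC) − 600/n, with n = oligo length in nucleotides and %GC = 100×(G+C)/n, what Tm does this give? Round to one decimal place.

Length n = 54. Counting bases: C=17, G=26, A=6, T=5
G+C = 43, so %GC = 43/54 × 100 = 79.63%
Salt term: 16.6 × (-0.762) = -12.649
GC term: 0.41 × 79.63 = 32.648; length term: −600/54 = −11.111
Tm = 81.5 + (-12.649) + 32.648 − 11.111 = 90.388 → 90.4°C

90.4°C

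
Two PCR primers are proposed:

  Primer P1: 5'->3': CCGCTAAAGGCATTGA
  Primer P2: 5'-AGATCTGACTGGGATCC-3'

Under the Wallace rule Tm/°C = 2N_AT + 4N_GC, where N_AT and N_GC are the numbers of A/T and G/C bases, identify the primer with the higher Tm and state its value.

Primer P1: A+T=8, G+C=8 → Tm = 2(8)+4(8) = 48°C
Primer P2: A+T=8, G+C=9 → Tm = 2(8)+4(9) = 52°C
48°C vs 52°C → primer P2 is higher.

Primer P2, 52°C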